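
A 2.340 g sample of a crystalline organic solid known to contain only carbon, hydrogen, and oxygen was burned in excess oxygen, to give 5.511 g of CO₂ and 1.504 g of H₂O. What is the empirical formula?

C3H4O

mol C = 5.511 g CO₂ ÷ 44.009 g/mol = 0.12522 mol
mol H = 2 × 1.504 g H₂O ÷ 18.015 g/mol = 0.16697 mol
mass O = 2.340 − (1.5041 + 0.16831) = 0.66762 g → mol O = 0.66762 ÷ 15.999 = 0.041729 mol
Divide by the smallest (0.041729 mol): C 3.001, H 4.001, O 1.000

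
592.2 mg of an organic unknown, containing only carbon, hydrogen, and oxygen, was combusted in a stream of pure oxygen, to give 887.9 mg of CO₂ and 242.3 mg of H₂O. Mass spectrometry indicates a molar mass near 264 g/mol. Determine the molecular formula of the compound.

C9H12O9

mol C = 0.8879 g CO₂ ÷ 44.009 g/mol = 0.020175 mol
mol H = 2 × 0.2423 g H₂O ÷ 18.015 g/mol = 0.026900 mol
mass O = 0.5922 − (0.24233 + 0.027115) = 0.32276 g → mol O = 0.32276 ÷ 15.999 = 0.020174 mol
Divide by the smallest (0.020174 mol): C 1.000, H 1.333, O 1.000
Multiplying each by 3 gives whole numbers: C 3.00, H 4.00, O 3.00
Empirical formula: C3H4O3
Empirical-formula mass = 88.06 g/mol; 264 ÷ 88.06 ≈ 3, so the molecular formula is C9H12O9.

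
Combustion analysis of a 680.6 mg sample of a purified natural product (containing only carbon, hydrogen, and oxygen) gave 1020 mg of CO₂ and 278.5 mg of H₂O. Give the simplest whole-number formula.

mol C = 1.020 g CO₂ ÷ 44.009 g/mol = 0.023177 mol
mol H = 2 × 0.2785 g H₂O ÷ 18.015 g/mol = 0.030919 mol
mass O = 0.6806 − (0.27838 + 0.031166) = 0.37105 g → mol O = 0.37105 ÷ 15.999 = 0.023192 mol
Divide by the smallest (0.023177 mol): C 1.000, H 1.334, O 1.001
Multiplying each by 3 gives whole numbers: C 3.00, H 4.00, O 3.00

C3H4O3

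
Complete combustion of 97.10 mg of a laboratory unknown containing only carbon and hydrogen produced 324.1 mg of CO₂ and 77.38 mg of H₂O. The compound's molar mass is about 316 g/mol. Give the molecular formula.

mol C = 0.3241 g CO₂ ÷ 44.009 g/mol = 0.0073644 mol
mol H = 2 × 0.07738 g H₂O ÷ 18.015 g/mol = 0.0085906 mol
Divide by the smallest (0.0073644 mol): C 1.000, H 1.167
Multiplying each by 6 gives whole numbers: C 6.00, H 7.00
Empirical formula: C6H7
Empirical-formula mass = 79.12 g/mol; 316 ÷ 79.12 ≈ 4, so the molecular formula is C24H28.

C24H28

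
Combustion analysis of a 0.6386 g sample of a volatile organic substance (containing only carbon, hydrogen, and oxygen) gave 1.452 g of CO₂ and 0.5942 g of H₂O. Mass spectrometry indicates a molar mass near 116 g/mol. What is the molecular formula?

C6H12O2

mol C = 1.452 g CO₂ ÷ 44.009 g/mol = 0.032993 mol
mol H = 2 × 0.5942 g H₂O ÷ 18.015 g/mol = 0.065967 mol
mass O = 0.6386 − (0.39628 + 0.066495) = 0.17582 g → mol O = 0.17582 ÷ 15.999 = 0.010990 mol
Divide by the smallest (0.010990 mol): C 3.002, H 6.003, O 1.000
Empirical formula: C3H6O
Empirical-formula mass = 58.08 g/mol; 116 ÷ 58.08 ≈ 2, so the molecular formula is C6H12O2.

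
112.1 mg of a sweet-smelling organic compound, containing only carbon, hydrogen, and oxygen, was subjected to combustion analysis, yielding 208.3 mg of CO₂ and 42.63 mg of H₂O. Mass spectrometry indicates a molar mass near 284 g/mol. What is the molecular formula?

mol C = 0.2083 g CO₂ ÷ 44.009 g/mol = 0.0047331 mol
mol H = 2 × 0.04263 g H₂O ÷ 18.015 g/mol = 0.0047327 mol
mass O = 0.1121 − (0.056850 + 0.0047706) = 0.050480 g → mol O = 0.050480 ÷ 15.999 = 0.0031552 mol
Divide by the smallest (0.0031552 mol): C 1.500, H 1.500, O 1.000
Multiplying each by 2 gives whole numbers: C 3.00, H 3.00, O 2.00
Empirical formula: C3H3O2
Empirical-formula mass = 71.06 g/mol; 284 ÷ 71.06 ≈ 4, so the molecular formula is C12H12O8.

C12H12O8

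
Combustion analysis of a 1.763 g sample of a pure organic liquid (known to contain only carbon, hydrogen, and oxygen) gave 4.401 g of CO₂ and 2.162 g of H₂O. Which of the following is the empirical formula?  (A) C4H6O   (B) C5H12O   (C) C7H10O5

(B) C5H12O

mol C = 4.401 g CO₂ ÷ 44.009 g/mol = 0.10000 mol
mol H = 2 × 2.162 g H₂O ÷ 18.015 g/mol = 0.24002 mol
mass O = 1.763 − (1.2011 + 0.24194) = 0.31993 g → mol O = 0.31993 ÷ 15.999 = 0.019997 mol
Divide by the smallest (0.019997 mol): C 5.001, H 12.003, O 1.000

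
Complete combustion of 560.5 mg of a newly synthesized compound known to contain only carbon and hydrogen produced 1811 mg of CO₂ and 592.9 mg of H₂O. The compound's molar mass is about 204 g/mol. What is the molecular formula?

mol C = 1.811 g CO₂ ÷ 44.009 g/mol = 0.041151 mol
mol H = 2 × 0.5929 g H₂O ÷ 18.015 g/mol = 0.065823 mol
Divide by the smallest (0.041151 mol): C 1.000, H 1.600
Multiplying each by 5 gives whole numbers: C 5.00, H 8.00
Empirical formula: C5H8
Empirical-formula mass = 68.12 g/mol; 204 ÷ 68.12 ≈ 3, so the molecular formula is C15H24.

C15H24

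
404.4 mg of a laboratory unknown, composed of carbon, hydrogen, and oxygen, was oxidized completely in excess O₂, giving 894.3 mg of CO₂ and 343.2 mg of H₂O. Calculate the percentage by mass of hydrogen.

9.50%

mol C = 0.8943 g CO₂ ÷ 44.009 g/mol = 0.020321 mol
mol H = 2 × 0.3432 g H₂O ÷ 18.015 g/mol = 0.038102 mol
mass O = 0.4044 − (0.24407 + 0.038406) = 0.12192 g → mol O = 0.12192 ÷ 15.999 = 0.0076205 mol
mass % H = 0.038406 g ÷ 0.4044 g × 100%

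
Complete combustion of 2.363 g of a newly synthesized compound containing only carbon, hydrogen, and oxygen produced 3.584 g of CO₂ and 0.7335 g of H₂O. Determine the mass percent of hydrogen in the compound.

mol C = 3.584 g CO₂ ÷ 44.009 g/mol = 0.081438 mol
mol H = 2 × 0.7335 g H₂O ÷ 18.015 g/mol = 0.081432 mol
mass O = 2.363 − (0.97815 + 0.082084) = 1.3028 g → mol O = 1.3028 ÷ 15.999 = 0.081428 mol
mass % H = 0.082084 g ÷ 2.363 g × 100%

3.47%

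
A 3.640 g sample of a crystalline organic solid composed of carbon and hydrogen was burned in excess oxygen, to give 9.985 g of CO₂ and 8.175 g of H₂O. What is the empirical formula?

CH4

mol C = 9.985 g CO₂ ÷ 44.009 g/mol = 0.22689 mol
mol H = 2 × 8.175 g H₂O ÷ 18.015 g/mol = 0.90758 mol
Divide by the smallest (0.22689 mol): C 1.000, H 4.000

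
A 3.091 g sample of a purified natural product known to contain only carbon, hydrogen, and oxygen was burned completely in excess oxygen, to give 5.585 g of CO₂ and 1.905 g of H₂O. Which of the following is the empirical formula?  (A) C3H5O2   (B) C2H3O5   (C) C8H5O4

mol C = 5.585 g CO₂ ÷ 44.009 g/mol = 0.12691 mol
mol H = 2 × 1.905 g H₂O ÷ 18.015 g/mol = 0.21149 mol
mass O = 3.091 − (1.5243 + 0.21318) = 1.3536 g → mol O = 1.3536 ÷ 15.999 = 0.084602 mol
Divide by the smallest (0.084602 mol): C 1.500, H 2.500, O 1.000
Multiplying each by 2 gives whole numbers: C 3.00, H 5.00, O 2.00

(A) C3H5O2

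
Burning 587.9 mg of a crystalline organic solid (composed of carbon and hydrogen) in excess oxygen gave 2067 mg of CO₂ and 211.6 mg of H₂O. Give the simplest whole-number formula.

C2H

mol C = 2.067 g CO₂ ÷ 44.009 g/mol = 0.046968 mol
mol H = 2 × 0.2116 g H₂O ÷ 18.015 g/mol = 0.023492 mol
Divide by the smallest (0.023492 mol): C 1.999, H 1.000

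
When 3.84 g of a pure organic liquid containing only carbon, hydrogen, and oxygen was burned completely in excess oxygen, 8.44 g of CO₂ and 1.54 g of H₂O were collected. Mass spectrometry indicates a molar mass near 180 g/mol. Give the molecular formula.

C9H8O4

mol C = 8.44 g CO₂ ÷ 44.009 g/mol = 0.1918 mol
mol H = 2 × 1.54 g H₂O ÷ 18.015 g/mol = 0.1710 mol
mass O = 3.84 − (2.303 + 0.1723) = 1.364 g → mol O = 1.364 ÷ 15.999 = 0.08527 mol
Divide by the smallest (0.08527 mol): C 2.249, H 2.005, O 1.000
Multiplying each by 4 gives whole numbers: C 9.00, H 8.02, O 4.00
Empirical formula: C9H8O4
Empirical-formula mass = 180.16 g/mol; 180 ÷ 180.16 ≈ 1, so the molecular formula is C9H8O4.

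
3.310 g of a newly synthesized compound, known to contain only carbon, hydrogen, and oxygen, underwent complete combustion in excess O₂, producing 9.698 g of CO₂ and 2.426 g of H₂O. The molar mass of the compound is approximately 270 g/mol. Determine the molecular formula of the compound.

mol C = 9.698 g CO₂ ÷ 44.009 g/mol = 0.22036 mol
mol H = 2 × 2.426 g H₂O ÷ 18.015 g/mol = 0.26933 mol
mass O = 3.310 − (2.6468 + 0.27149) = 0.39172 g → mol O = 0.39172 ÷ 15.999 = 0.024484 mol
Divide by the smallest (0.024484 mol): C 9.000, H 11.000, O 1.000
Empirical formula: C9H11O
Empirical-formula mass = 135.19 g/mol; 270 ÷ 135.19 ≈ 2, so the molecular formula is C18H22O2.

C18H22O2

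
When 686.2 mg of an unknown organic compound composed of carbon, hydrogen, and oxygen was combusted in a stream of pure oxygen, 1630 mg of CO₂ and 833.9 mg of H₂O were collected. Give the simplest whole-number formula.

C4H10O

mol C = 1.630 g CO₂ ÷ 44.009 g/mol = 0.037038 mol
mol H = 2 × 0.8339 g H₂O ÷ 18.015 g/mol = 0.092578 mol
mass O = 0.6862 − (0.44486 + 0.093319) = 0.14802 g → mol O = 0.14802 ÷ 15.999 = 0.0092518 mol
Divide by the smallest (0.0092518 mol): C 4.003, H 10.007, O 1.000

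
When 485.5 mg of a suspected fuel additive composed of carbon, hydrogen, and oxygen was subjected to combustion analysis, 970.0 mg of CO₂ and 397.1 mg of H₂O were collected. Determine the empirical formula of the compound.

C2H4O

mol C = 0.9700 g CO₂ ÷ 44.009 g/mol = 0.022041 mol
mol H = 2 × 0.3971 g H₂O ÷ 18.015 g/mol = 0.044085 mol
mass O = 0.4855 − (0.26473 + 0.044438) = 0.17633 g → mol O = 0.17633 ÷ 15.999 = 0.011021 mol
Divide by the smallest (0.011021 mol): C 2.000, H 4.000, O 1.000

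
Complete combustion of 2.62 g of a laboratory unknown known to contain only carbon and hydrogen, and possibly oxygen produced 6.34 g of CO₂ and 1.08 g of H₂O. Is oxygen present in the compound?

yes

mol C = 6.34 g CO₂ ÷ 44.009 g/mol = 0.1441 mol
mol H = 2 × 1.08 g H₂O ÷ 18.015 g/mol = 0.1199 mol
C and H account for only 1.851 g of the 2.62 g sample; the remaining 0.7688 g must be oxygen.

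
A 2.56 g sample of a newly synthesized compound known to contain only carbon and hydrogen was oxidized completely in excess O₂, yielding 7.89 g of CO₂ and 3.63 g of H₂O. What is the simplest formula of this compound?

mol C = 7.89 g CO₂ ÷ 44.009 g/mol = 0.1793 mol
mol H = 2 × 3.63 g H₂O ÷ 18.015 g/mol = 0.4030 mol
Divide by the smallest (0.1793 mol): C 1.000, H 2.248
Multiplying each by 4 gives whole numbers: C 4.00, H 8.99

C4H9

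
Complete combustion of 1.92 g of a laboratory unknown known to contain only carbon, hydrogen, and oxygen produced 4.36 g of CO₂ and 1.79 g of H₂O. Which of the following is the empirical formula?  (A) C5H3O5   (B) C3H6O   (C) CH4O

mol C = 4.36 g CO₂ ÷ 44.009 g/mol = 0.09907 mol
mol H = 2 × 1.79 g H₂O ÷ 18.015 g/mol = 0.1987 mol
mass O = 1.92 − (1.190 + 0.2003) = 0.5297 g → mol O = 0.5297 ÷ 15.999 = 0.03311 mol
Divide by the smallest (0.03311 mol): C 2.992, H 6.002, O 1.000

(B) C3H6O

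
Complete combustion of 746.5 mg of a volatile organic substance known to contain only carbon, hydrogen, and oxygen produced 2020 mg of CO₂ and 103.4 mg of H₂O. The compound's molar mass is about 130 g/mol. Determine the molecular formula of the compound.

mol C = 2.020 g CO₂ ÷ 44.009 g/mol = 0.045900 mol
mol H = 2 × 0.1034 g H₂O ÷ 18.015 g/mol = 0.011479 mol
mass O = 0.7465 − (0.55130 + 0.011571) = 0.18363 g → mol O = 0.18363 ÷ 15.999 = 0.011477 mol
Divide by the smallest (0.011477 mol): C 3.999, H 1.000, O 1.000
Empirical formula: C4HO
Empirical-formula mass = 65.05 g/mol; 130 ÷ 65.05 ≈ 2, so the molecular formula is C8H2O2.

C8H2O2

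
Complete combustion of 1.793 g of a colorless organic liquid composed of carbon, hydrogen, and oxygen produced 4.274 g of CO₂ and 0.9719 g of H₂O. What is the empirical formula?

mol C = 4.274 g CO₂ ÷ 44.009 g/mol = 0.097116 mol
mol H = 2 × 0.9719 g H₂O ÷ 18.015 g/mol = 0.10790 mol
mass O = 1.793 − (1.1665 + 0.10876) = 0.51777 g → mol O = 0.51777 ÷ 15.999 = 0.032363 mol
Divide by the smallest (0.032363 mol): C 3.001, H 3.334, O 1.000
Multiplying each by 3 gives whole numbers: C 9.00, H 10.00, O 3.00

C9H10O3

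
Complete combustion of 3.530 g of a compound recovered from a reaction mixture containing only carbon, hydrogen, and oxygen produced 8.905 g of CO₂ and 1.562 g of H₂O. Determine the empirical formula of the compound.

mol C = 8.905 g CO₂ ÷ 44.009 g/mol = 0.20234 mol
mol H = 2 × 1.562 g H₂O ÷ 18.015 g/mol = 0.17341 mol
mass O = 3.530 − (2.4304 + 0.17480) = 0.92484 g → mol O = 0.92484 ÷ 15.999 = 0.057806 mol
Divide by the smallest (0.057806 mol): C 3.500, H 3.000, O 1.000
Multiplying each by 2 gives whole numbers: C 7.00, H 6.00, O 2.00

C7H6O2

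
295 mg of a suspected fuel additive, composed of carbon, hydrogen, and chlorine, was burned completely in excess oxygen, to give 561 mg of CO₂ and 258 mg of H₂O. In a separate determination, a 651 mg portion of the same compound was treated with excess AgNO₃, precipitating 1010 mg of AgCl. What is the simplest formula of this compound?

C4H9Cl

mol C = 0.561 g CO₂ ÷ 44.009 g/mol = 0.01275 mol
mol H = 2 × 0.258 g H₂O ÷ 18.015 g/mol = 0.02864 mol
From the AgCl data: mol Cl per gram of compound = (1.01 ÷ 143.318) ÷ 0.651 = 0.01083 mol/g, so in the 0.295 g combustion sample mol Cl = 0.003193 mol
Divide by the smallest (0.003193 mol): C 3.992, H 8.969, Cl 1.000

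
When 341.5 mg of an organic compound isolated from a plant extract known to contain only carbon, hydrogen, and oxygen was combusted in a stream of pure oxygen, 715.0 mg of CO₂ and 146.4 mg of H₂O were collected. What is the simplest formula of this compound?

mol C = 0.7150 g CO₂ ÷ 44.009 g/mol = 0.016247 mol
mol H = 2 × 0.1464 g H₂O ÷ 18.015 g/mol = 0.016253 mol
mass O = 0.3415 − (0.19514 + 0.016383) = 0.12998 g → mol O = 0.12998 ÷ 15.999 = 0.0081241 mol
Divide by the smallest (0.0081241 mol): C 2.000, H 2.001, O 1.000

C2H2O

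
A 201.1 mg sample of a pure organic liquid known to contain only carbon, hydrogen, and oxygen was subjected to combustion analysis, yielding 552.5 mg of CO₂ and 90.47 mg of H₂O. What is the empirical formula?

C5H4O

mol C = 0.5525 g CO₂ ÷ 44.009 g/mol = 0.012554 mol
mol H = 2 × 0.09047 g H₂O ÷ 18.015 g/mol = 0.010044 mol
mass O = 0.2011 − (0.15079 + 0.010124) = 0.040187 g → mol O = 0.040187 ÷ 15.999 = 0.0025118 mol
Divide by the smallest (0.0025118 mol): C 4.998, H 3.999, O 1.000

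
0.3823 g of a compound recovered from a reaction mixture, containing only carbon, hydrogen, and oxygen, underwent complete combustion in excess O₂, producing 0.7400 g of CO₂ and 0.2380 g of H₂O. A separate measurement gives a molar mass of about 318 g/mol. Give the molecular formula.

mol C = 0.7400 g CO₂ ÷ 44.009 g/mol = 0.016815 mol
mol H = 2 × 0.2380 g H₂O ÷ 18.015 g/mol = 0.026422 mol
mass O = 0.3823 − (0.20196 + 0.026634) = 0.15370 g → mol O = 0.15370 ÷ 15.999 = 0.0096071 mol
Divide by the smallest (0.0096071 mol): C 1.750, H 2.750, O 1.000
Multiplying each by 4 gives whole numbers: C 7.00, H 11.00, O 4.00
Empirical formula: C7H11O4
Empirical-formula mass = 159.16 g/mol; 318 ÷ 159.16 ≈ 2, so the molecular formula is C14H22O8.

C14H22O8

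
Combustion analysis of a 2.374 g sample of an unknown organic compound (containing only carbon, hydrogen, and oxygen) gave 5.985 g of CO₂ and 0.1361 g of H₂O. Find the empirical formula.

C9HO3

mol C = 5.985 g CO₂ ÷ 44.009 g/mol = 0.13599 mol
mol H = 2 × 0.1361 g H₂O ÷ 18.015 g/mol = 0.015110 mol
mass O = 2.374 − (1.6334 + 0.015231) = 0.72533 g → mol O = 0.72533 ÷ 15.999 = 0.045336 mol
Divide by the smallest (0.015110 mol): C 9.001, H 1.000, O 3.000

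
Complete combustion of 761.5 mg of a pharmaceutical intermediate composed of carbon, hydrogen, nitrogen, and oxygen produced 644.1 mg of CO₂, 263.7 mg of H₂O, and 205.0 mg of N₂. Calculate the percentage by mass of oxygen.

46.12%

mol C = 0.6441 g CO₂ ÷ 44.009 g/mol = 0.014636 mol
mol H = 2 × 0.2637 g H₂O ÷ 18.015 g/mol = 0.029276 mol
mol N = 2 × 0.2050 g N₂ ÷ 28.014 g/mol = 0.014636 mol
mass O = 0.7615 − (0.17579 + 0.029510 + 0.20500) = 0.35120 g → mol O = 0.35120 ÷ 15.999 = 0.021951 mol
mass % O = 0.35120 g ÷ 0.7615 g × 100%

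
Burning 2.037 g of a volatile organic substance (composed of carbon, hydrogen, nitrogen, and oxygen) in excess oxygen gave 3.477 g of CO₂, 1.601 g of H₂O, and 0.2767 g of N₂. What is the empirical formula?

mol C = 3.477 g CO₂ ÷ 44.009 g/mol = 0.079007 mol
mol H = 2 × 1.601 g H₂O ÷ 18.015 g/mol = 0.17774 mol
mol N = 2 × 0.2767 g N₂ ÷ 28.014 g/mol = 0.019754 mol
mass O = 2.037 − (0.94895 + 0.17916 + 0.27670) = 0.63219 g → mol O = 0.63219 ÷ 15.999 = 0.039514 mol
Divide by the smallest (0.019754 mol): C 3.999, H 8.998, N 1.000, O 2.000

C4H9NO2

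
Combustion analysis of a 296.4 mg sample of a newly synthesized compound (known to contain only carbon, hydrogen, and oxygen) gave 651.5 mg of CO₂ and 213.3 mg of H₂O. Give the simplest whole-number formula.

C5H8O2

mol C = 0.6515 g CO₂ ÷ 44.009 g/mol = 0.014804 mol
mol H = 2 × 0.2133 g H₂O ÷ 18.015 g/mol = 0.023680 mol
mass O = 0.2964 − (0.17781 + 0.023870) = 0.094722 g → mol O = 0.094722 ÷ 15.999 = 0.0059205 mol
Divide by the smallest (0.0059205 mol): C 2.500, H 4.000, O 1.000
Multiplying each by 2 gives whole numbers: C 5.00, H 8.00, O 2.00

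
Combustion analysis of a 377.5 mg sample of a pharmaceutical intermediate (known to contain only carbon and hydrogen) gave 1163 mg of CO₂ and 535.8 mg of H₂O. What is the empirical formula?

mol C = 1.163 g CO₂ ÷ 44.009 g/mol = 0.026426 mol
mol H = 2 × 0.5358 g H₂O ÷ 18.015 g/mol = 0.059484 mol
Divide by the smallest (0.026426 mol): C 1.000, H 2.251
Multiplying each by 4 gives whole numbers: C 4.00, H 9.00

C4H9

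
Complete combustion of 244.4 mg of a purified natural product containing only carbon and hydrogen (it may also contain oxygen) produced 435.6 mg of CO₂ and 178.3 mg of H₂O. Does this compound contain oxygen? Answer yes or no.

mol C = 0.4356 g CO₂ ÷ 44.009 g/mol = 0.0098980 mol
mol H = 2 × 0.1783 g H₂O ÷ 18.015 g/mol = 0.019795 mol
C and H account for only 0.13884 g of the 0.2444 g sample; the remaining 0.10556 g must be oxygen.

yes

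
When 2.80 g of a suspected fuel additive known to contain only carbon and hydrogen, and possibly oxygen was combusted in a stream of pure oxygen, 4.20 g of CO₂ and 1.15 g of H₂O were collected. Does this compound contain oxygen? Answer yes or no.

mol C = 4.20 g CO₂ ÷ 44.009 g/mol = 0.09544 mol
mol H = 2 × 1.15 g H₂O ÷ 18.015 g/mol = 0.1277 mol
C and H account for only 1.275 g of the 2.80 g sample; the remaining 1.525 g must be oxygen.

yes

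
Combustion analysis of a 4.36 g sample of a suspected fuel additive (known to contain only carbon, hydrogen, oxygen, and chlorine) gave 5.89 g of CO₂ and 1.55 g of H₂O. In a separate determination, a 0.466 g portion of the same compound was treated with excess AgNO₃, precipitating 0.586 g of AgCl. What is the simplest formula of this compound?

C7H9Cl2O4

mol C = 5.89 g CO₂ ÷ 44.009 g/mol = 0.1338 mol
mol H = 2 × 1.55 g H₂O ÷ 18.015 g/mol = 0.1721 mol
From the AgCl data: mol Cl per gram of compound = (0.586 ÷ 143.318) ÷ 0.466 = 0.008774 mol/g, so in the 4.36 g combustion sample mol Cl = 0.03826 mol
mass O = 4.36 − (1.608 + 0.1735 + 1.356) = 1.223 g → mol O = 1.223 ÷ 15.999 = 0.07643 mol
Divide by the smallest (0.03826 mol): C 3.498, H 4.498, Cl 1.000, O 1.998
Multiplying each by 2 gives whole numbers: C 7.00, H 9.00, Cl 2.00, O 4.00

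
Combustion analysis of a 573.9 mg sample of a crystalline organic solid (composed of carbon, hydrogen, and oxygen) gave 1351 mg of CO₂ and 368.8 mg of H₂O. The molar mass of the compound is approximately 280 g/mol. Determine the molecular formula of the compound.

mol C = 1.351 g CO₂ ÷ 44.009 g/mol = 0.030698 mol
mol H = 2 × 0.3688 g H₂O ÷ 18.015 g/mol = 0.040944 mol
mass O = 0.5739 − (0.36872 + 0.041271) = 0.16391 g → mol O = 0.16391 ÷ 15.999 = 0.010245 mol
Divide by the smallest (0.010245 mol): C 2.996, H 3.996, O 1.000
Empirical formula: C3H4O
Empirical-formula mass = 56.06 g/mol; 280 ÷ 56.06 ≈ 5, so the molecular formula is C15H20O5.

C15H20O5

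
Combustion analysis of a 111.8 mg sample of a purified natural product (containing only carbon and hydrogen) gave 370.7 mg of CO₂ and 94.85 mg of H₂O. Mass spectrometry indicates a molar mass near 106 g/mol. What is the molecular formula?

mol C = 0.3707 g CO₂ ÷ 44.009 g/mol = 0.0084233 mol
mol H = 2 × 0.09485 g H₂O ÷ 18.015 g/mol = 0.010530 mol
Divide by the smallest (0.0084233 mol): C 1.000, H 1.250
Multiplying each by 4 gives whole numbers: C 4.00, H 5.00
Empirical formula: C4H5
Empirical-formula mass = 53.08 g/mol; 106 ÷ 53.08 ≈ 2, so the molecular formula is C8H10.

C8H10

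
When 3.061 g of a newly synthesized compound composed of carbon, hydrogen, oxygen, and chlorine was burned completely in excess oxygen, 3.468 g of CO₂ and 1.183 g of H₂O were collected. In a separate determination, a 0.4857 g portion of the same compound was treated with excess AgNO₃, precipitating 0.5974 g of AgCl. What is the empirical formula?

C6H10Cl2O5

mol C = 3.468 g CO₂ ÷ 44.009 g/mol = 0.078802 mol
mol H = 2 × 1.183 g H₂O ÷ 18.015 g/mol = 0.13133 mol
From the AgCl data: mol Cl per gram of compound = (0.5974 ÷ 143.318) ÷ 0.4857 = 0.0085822 mol/g, so in the 3.061 g combustion sample mol Cl = 0.026270 mol
mass O = 3.061 − (0.94649 + 0.13239 + 0.93127) = 1.0509 g → mol O = 1.0509 ÷ 15.999 = 0.065682 mol
Divide by the smallest (0.026270 mol): C 3.000, H 4.999, Cl 1.000, O 2.500
Multiplying each by 2 gives whole numbers: C 6.00, H 10.00, Cl 2.00, O 5.00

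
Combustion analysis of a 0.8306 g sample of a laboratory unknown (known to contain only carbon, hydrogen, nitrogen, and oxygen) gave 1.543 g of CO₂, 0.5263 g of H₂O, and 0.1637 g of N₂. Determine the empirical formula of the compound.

C3H5NO

mol C = 1.543 g CO₂ ÷ 44.009 g/mol = 0.035061 mol
mol H = 2 × 0.5263 g H₂O ÷ 18.015 g/mol = 0.058429 mol
mol N = 2 × 0.1637 g N₂ ÷ 28.014 g/mol = 0.011687 mol
mass O = 0.8306 − (0.42112 + 0.058897 + 0.16370) = 0.18689 g → mol O = 0.18689 ÷ 15.999 = 0.011681 mol
Divide by the smallest (0.011681 mol): C 3.002, H 5.002, N 1.001, O 1.000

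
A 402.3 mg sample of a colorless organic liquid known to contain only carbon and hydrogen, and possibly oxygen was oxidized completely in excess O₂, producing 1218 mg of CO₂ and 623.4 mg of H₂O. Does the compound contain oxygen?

no

mol C = 1.218 g CO₂ ÷ 44.009 g/mol = 0.027676 mol
mol H = 2 × 0.6234 g H₂O ÷ 18.015 g/mol = 0.069209 mol
C and H together account for 0.40218 g — essentially the entire 0.4023 g sample — so the compound contains no oxygen.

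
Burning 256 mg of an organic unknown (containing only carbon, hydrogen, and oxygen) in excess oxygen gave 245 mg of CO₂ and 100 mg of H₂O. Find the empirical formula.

mol C = 0.245 g CO₂ ÷ 44.009 g/mol = 0.005567 mol
mol H = 2 × 0.100 g H₂O ÷ 18.015 g/mol = 0.01110 mol
mass O = 0.256 − (0.06687 + 0.01119) = 0.1779 g → mol O = 0.1779 ÷ 15.999 = 0.01112 mol
Divide by the smallest (0.005567 mol): C 1.000, H 1.994, O 1.998

CH2O2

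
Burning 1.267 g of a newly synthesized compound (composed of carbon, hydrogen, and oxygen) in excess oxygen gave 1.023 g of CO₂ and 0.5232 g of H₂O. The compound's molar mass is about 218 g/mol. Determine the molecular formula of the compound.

C4H10O10

mol C = 1.023 g CO₂ ÷ 44.009 g/mol = 0.023245 mol
mol H = 2 × 0.5232 g H₂O ÷ 18.015 g/mol = 0.058085 mol
mass O = 1.267 − (0.27920 + 0.058550) = 0.92925 g → mol O = 0.92925 ÷ 15.999 = 0.058082 mol
Divide by the smallest (0.023245 mol): C 1.000, H 2.499, O 2.499
Multiplying each by 2 gives whole numbers: C 2.00, H 5.00, O 5.00
Empirical formula: C2H5O5
Empirical-formula mass = 109.06 g/mol; 218 ÷ 109.06 ≈ 2, so the molecular formula is C4H10O10.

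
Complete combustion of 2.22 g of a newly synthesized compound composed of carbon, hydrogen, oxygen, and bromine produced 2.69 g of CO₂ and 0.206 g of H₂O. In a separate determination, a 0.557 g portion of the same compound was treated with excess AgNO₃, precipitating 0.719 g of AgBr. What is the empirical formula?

mol C = 2.69 g CO₂ ÷ 44.009 g/mol = 0.06112 mol
mol H = 2 × 0.206 g H₂O ÷ 18.015 g/mol = 0.02287 mol
From the AgBr data: mol Br per gram of compound = (0.719 ÷ 187.772) ÷ 0.557 = 0.006875 mol/g, so in the 2.22 g combustion sample mol Br = 0.01526 mol
mass O = 2.22 − (0.7342 + 0.02305 + 1.219) = 0.2433 g → mol O = 0.2433 ÷ 15.999 = 0.01521 mol
Divide by the smallest (0.01521 mol): C 4.019, H 1.504, Br 1.003, O 1.000
Multiplying each by 2 gives whole numbers: C 8.04, H 3.01, Br 2.01, O 2.00

C8H3Br2O2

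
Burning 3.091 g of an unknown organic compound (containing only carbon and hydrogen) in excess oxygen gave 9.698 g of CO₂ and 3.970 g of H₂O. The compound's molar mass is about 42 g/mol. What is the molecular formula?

mol C = 9.698 g CO₂ ÷ 44.009 g/mol = 0.22036 mol
mol H = 2 × 3.970 g H₂O ÷ 18.015 g/mol = 0.44074 mol
Divide by the smallest (0.22036 mol): C 1.000, H 2.000
Empirical formula: CH2
Empirical-formula mass = 14.03 g/mol; 42 ÷ 14.03 ≈ 3, so the molecular formula is C3H6.

C3H6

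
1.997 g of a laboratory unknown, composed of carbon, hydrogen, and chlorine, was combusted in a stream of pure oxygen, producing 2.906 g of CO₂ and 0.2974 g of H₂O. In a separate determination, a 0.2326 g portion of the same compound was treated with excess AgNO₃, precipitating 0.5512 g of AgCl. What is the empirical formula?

mol C = 2.906 g CO₂ ÷ 44.009 g/mol = 0.066032 mol
mol H = 2 × 0.2974 g H₂O ÷ 18.015 g/mol = 0.033017 mol
From the AgCl data: mol Cl per gram of compound = (0.5512 ÷ 143.318) ÷ 0.2326 = 0.016535 mol/g, so in the 1.997 g combustion sample mol Cl = 0.033020 mol
Divide by the smallest (0.033017 mol): C 2.000, H 1.000, Cl 1.000

C2HCl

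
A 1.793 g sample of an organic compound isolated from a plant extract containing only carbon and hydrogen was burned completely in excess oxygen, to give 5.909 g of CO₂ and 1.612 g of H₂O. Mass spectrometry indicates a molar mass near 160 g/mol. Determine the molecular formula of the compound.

C12H16

mol C = 5.909 g CO₂ ÷ 44.009 g/mol = 0.13427 mol
mol H = 2 × 1.612 g H₂O ÷ 18.015 g/mol = 0.17896 mol
Divide by the smallest (0.13427 mol): C 1.000, H 1.333
Multiplying each by 3 gives whole numbers: C 3.00, H 4.00
Empirical formula: C3H4
Empirical-formula mass = 40.06 g/mol; 160 ÷ 40.06 ≈ 4, so the molecular formula is C12H16.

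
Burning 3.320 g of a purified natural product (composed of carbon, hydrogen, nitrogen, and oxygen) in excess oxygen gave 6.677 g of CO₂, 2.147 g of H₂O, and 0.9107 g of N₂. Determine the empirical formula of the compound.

C7H11N3O

mol C = 6.677 g CO₂ ÷ 44.009 g/mol = 0.15172 mol
mol H = 2 × 2.147 g H₂O ÷ 18.015 g/mol = 0.23836 mol
mol N = 2 × 0.9107 g N₂ ÷ 28.014 g/mol = 0.065017 mol
mass O = 3.320 − (1.8223 + 0.24026 + 0.91070) = 0.34674 g → mol O = 0.34674 ÷ 15.999 = 0.021673 mol
Divide by the smallest (0.021673 mol): C 7.001, H 10.998, N 3.000, O 1.000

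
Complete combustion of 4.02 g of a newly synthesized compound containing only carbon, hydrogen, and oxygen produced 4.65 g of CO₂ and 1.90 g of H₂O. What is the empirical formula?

C2H4O3

mol C = 4.65 g CO₂ ÷ 44.009 g/mol = 0.1057 mol
mol H = 2 × 1.90 g H₂O ÷ 18.015 g/mol = 0.2109 mol
mass O = 4.02 − (1.269 + 0.2126) = 2.538 g → mol O = 2.538 ÷ 15.999 = 0.1587 mol
Divide by the smallest (0.1057 mol): C 1.000, H 1.996, O 1.502
Multiplying each by 2 gives whole numbers: C 2.00, H 3.99, O 3.00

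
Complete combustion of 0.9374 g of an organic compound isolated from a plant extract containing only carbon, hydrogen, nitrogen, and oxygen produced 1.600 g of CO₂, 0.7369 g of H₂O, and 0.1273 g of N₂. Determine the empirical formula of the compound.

C4H9NO2

mol C = 1.600 g CO₂ ÷ 44.009 g/mol = 0.036356 mol
mol H = 2 × 0.7369 g H₂O ÷ 18.015 g/mol = 0.081810 mol
mol N = 2 × 0.1273 g N₂ ÷ 28.014 g/mol = 0.0090883 mol
mass O = 0.9374 − (0.43667 + 0.082464 + 0.12730) = 0.29096 g → mol O = 0.29096 ÷ 15.999 = 0.018186 mol
Divide by the smallest (0.0090883 mol): C 4.000, H 9.002, N 1.000, O 2.001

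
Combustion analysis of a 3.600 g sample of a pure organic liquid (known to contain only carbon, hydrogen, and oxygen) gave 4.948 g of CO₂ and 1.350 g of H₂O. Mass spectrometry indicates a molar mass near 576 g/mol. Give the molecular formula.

C18H24O21

mol C = 4.948 g CO₂ ÷ 44.009 g/mol = 0.11243 mol
mol H = 2 × 1.350 g H₂O ÷ 18.015 g/mol = 0.14988 mol
mass O = 3.600 − (1.3504 + 0.15107) = 2.0985 g → mol O = 2.0985 ÷ 15.999 = 0.13117 mol
Divide by the smallest (0.11243 mol): C 1.000, H 1.333, O 1.167
Multiplying each by 6 gives whole numbers: C 6.00, H 8.00, O 7.00
Empirical formula: C6H8O7
Empirical-formula mass = 192.12 g/mol; 576 ÷ 192.12 ≈ 3, so the molecular formula is C18H24O21.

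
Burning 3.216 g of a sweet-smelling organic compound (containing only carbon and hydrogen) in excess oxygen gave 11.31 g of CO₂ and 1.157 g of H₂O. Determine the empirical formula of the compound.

C2H

mol C = 11.31 g CO₂ ÷ 44.009 g/mol = 0.25699 mol
mol H = 2 × 1.157 g H₂O ÷ 18.015 g/mol = 0.12845 mol
Divide by the smallest (0.12845 mol): C 2.001, H 1.000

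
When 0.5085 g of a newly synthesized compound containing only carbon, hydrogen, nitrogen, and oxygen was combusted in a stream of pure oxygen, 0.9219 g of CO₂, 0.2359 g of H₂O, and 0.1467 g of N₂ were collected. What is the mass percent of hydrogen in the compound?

5.19%

mol C = 0.9219 g CO₂ ÷ 44.009 g/mol = 0.020948 mol
mol H = 2 × 0.2359 g H₂O ÷ 18.015 g/mol = 0.026189 mol
mol N = 2 × 0.1467 g N₂ ÷ 28.014 g/mol = 0.010473 mol
mass O = 0.5085 − (0.25161 + 0.026399 + 0.14670) = 0.083795 g → mol O = 0.083795 ÷ 15.999 = 0.0052375 mol
mass % H = 0.026399 g ÷ 0.5085 g × 100%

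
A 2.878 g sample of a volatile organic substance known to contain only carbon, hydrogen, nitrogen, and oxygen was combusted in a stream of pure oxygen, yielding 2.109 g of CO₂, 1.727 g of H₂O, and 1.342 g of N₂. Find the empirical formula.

mol C = 2.109 g CO₂ ÷ 44.009 g/mol = 0.047922 mol
mol H = 2 × 1.727 g H₂O ÷ 18.015 g/mol = 0.19173 mol
mol N = 2 × 1.342 g N₂ ÷ 28.014 g/mol = 0.095809 mol
mass O = 2.878 − (0.57559 + 0.19326 + 1.3420) = 0.76715 g → mol O = 0.76715 ÷ 15.999 = 0.047950 mol
Divide by the smallest (0.047922 mol): C 1.000, H 4.001, N 1.999, O 1.001

CH4N2O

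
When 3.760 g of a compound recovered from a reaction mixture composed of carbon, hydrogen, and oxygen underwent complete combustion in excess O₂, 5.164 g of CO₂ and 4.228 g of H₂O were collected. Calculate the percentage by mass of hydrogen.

12.58%

mol C = 5.164 g CO₂ ÷ 44.009 g/mol = 0.11734 mol
mol H = 2 × 4.228 g H₂O ÷ 18.015 g/mol = 0.46939 mol
mass O = 3.760 − (1.4094 + 0.47314) = 1.8775 g → mol O = 1.8775 ÷ 15.999 = 0.11735 mol
mass % H = 0.47314 g ÷ 3.760 g × 100%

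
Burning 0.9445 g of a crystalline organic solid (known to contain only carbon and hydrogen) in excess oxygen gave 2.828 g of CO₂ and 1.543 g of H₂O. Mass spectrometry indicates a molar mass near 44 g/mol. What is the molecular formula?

C3H8

mol C = 2.828 g CO₂ ÷ 44.009 g/mol = 0.064260 mol
mol H = 2 × 1.543 g H₂O ÷ 18.015 g/mol = 0.17130 mol
Divide by the smallest (0.064260 mol): C 1.000, H 2.666
Multiplying each by 3 gives whole numbers: C 3.00, H 8.00
Empirical formula: C3H8
Empirical-formula mass = 44.10 g/mol; 44 ÷ 44.10 ≈ 1, so the molecular formula is C3H8.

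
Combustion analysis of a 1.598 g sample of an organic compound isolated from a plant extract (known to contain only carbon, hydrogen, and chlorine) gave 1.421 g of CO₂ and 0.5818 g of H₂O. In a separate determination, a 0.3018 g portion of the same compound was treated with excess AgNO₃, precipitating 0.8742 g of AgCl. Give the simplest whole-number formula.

CH2Cl

mol C = 1.421 g CO₂ ÷ 44.009 g/mol = 0.032289 mol
mol H = 2 × 0.5818 g H₂O ÷ 18.015 g/mol = 0.064591 mol
From the AgCl data: mol Cl per gram of compound = (0.8742 ÷ 143.318) ÷ 0.3018 = 0.020211 mol/g, so in the 1.598 g combustion sample mol Cl = 0.032297 mol
Divide by the smallest (0.032289 mol): C 1.000, H 2.000, Cl 1.000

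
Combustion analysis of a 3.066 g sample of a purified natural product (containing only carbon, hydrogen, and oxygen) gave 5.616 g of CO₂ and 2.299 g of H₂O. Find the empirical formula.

C8H16O5

mol C = 5.616 g CO₂ ÷ 44.009 g/mol = 0.12761 mol
mol H = 2 × 2.299 g H₂O ÷ 18.015 g/mol = 0.25523 mol
mass O = 3.066 − (1.5327 + 0.25727) = 1.2760 g → mol O = 1.2760 ÷ 15.999 = 0.079755 mol
Divide by the smallest (0.079755 mol): C 1.600, H 3.200, O 1.000
Multiplying each by 5 gives whole numbers: C 8.00, H 16.00, O 5.00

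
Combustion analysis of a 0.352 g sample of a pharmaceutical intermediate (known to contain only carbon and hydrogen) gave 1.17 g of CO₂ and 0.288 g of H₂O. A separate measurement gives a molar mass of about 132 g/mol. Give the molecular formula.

mol C = 1.17 g CO₂ ÷ 44.009 g/mol = 0.02659 mol
mol H = 2 × 0.288 g H₂O ÷ 18.015 g/mol = 0.03197 mol
Divide by the smallest (0.02659 mol): C 1.000, H 1.203
Multiplying each by 5 gives whole numbers: C 5.00, H 6.01
Empirical formula: C5H6
Empirical-formula mass = 66.10 g/mol; 132 ÷ 66.10 ≈ 2, so the molecular formula is C10H12.

C10H12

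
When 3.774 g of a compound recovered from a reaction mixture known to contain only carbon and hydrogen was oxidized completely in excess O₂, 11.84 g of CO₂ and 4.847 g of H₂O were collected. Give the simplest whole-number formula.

CH2

mol C = 11.84 g CO₂ ÷ 44.009 g/mol = 0.26904 mol
mol H = 2 × 4.847 g H₂O ÷ 18.015 g/mol = 0.53811 mol
Divide by the smallest (0.26904 mol): C 1.000, H 2.000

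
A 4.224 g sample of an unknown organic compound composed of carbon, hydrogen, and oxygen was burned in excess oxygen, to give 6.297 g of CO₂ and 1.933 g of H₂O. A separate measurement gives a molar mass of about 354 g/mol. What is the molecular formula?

C12H18O12

mol C = 6.297 g CO₂ ÷ 44.009 g/mol = 0.14308 mol
mol H = 2 × 1.933 g H₂O ÷ 18.015 g/mol = 0.21460 mol
mass O = 4.224 − (1.7186 + 0.21632) = 2.2891 g → mol O = 2.2891 ÷ 15.999 = 0.14308 mol
Divide by the smallest (0.14308 mol): C 1.000, H 1.500, O 1.000
Multiplying each by 2 gives whole numbers: C 2.00, H 3.00, O 2.00
Empirical formula: C2H3O2
Empirical-formula mass = 59.04 g/mol; 354 ÷ 59.04 ≈ 6, so the molecular formula is C12H18O12.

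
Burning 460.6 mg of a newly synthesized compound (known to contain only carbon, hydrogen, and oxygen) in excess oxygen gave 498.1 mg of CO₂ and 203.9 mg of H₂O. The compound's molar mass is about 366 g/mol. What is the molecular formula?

mol C = 0.4981 g CO₂ ÷ 44.009 g/mol = 0.011318 mol
mol H = 2 × 0.2039 g H₂O ÷ 18.015 g/mol = 0.022637 mol
mass O = 0.4606 − (0.13594 + 0.022818) = 0.30184 g → mol O = 0.30184 ÷ 15.999 = 0.018866 mol
Divide by the smallest (0.011318 mol): C 1.000, H 2.000, O 1.667
Multiplying each by 3 gives whole numbers: C 3.00, H 6.00, O 5.00
Empirical formula: C3H6O5
Empirical-formula mass = 122.08 g/mol; 366 ÷ 122.08 ≈ 3, so the molecular formula is C9H18O15.

C9H18O15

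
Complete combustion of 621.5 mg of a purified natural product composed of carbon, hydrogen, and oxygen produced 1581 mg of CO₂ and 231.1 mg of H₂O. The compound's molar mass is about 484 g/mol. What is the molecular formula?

mol C = 1.581 g CO₂ ÷ 44.009 g/mol = 0.035924 mol
mol H = 2 × 0.2311 g H₂O ÷ 18.015 g/mol = 0.025656 mol
mass O = 0.6215 − (0.43149 + 0.025862) = 0.16415 g → mol O = 0.16415 ÷ 15.999 = 0.010260 mol
Divide by the smallest (0.010260 mol): C 3.501, H 2.501, O 1.000
Multiplying each by 2 gives whole numbers: C 7.00, H 5.00, O 2.00
Empirical formula: C7H5O2
Empirical-formula mass = 121.11 g/mol; 484 ÷ 121.11 ≈ 4, so the molecular formula is C28H20O8.

C28H20O8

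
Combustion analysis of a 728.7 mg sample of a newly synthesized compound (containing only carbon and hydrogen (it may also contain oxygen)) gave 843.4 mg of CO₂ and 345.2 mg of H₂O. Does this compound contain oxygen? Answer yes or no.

yes

mol C = 0.8434 g CO₂ ÷ 44.009 g/mol = 0.019164 mol
mol H = 2 × 0.3452 g H₂O ÷ 18.015 g/mol = 0.038324 mol
C and H account for only 0.26881 g of the 0.7287 g sample; the remaining 0.45989 g must be oxygen.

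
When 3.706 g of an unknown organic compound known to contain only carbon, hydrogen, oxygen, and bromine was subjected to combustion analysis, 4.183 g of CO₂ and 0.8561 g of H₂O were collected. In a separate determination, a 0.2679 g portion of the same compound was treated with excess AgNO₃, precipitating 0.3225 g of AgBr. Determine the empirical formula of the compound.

C8H8Br2O3

mol C = 4.183 g CO₂ ÷ 44.009 g/mol = 0.095049 mol
mol H = 2 × 0.8561 g H₂O ÷ 18.015 g/mol = 0.095043 mol
From the AgBr data: mol Br per gram of compound = (0.3225 ÷ 187.772) ÷ 0.2679 = 0.0064110 mol/g, so in the 3.706 g combustion sample mol Br = 0.023759 mol
mass O = 3.706 − (1.1416 + 0.095803 + 1.8985) = 0.57011 g → mol O = 0.57011 ÷ 15.999 = 0.035634 mol
Divide by the smallest (0.023759 mol): C 4.001, H 4.000, Br 1.000, O 1.500
Multiplying each by 2 gives whole numbers: C 8.00, H 8.00, Br 2.00, O 3.00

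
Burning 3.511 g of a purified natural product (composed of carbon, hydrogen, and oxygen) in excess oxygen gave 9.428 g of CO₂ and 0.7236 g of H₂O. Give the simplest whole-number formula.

mol C = 9.428 g CO₂ ÷ 44.009 g/mol = 0.21423 mol
mol H = 2 × 0.7236 g H₂O ÷ 18.015 g/mol = 0.080333 mol
mass O = 3.511 − (2.5731 + 0.080976) = 0.85692 g → mol O = 0.85692 ÷ 15.999 = 0.053561 mol
Divide by the smallest (0.053561 mol): C 4.000, H 1.500, O 1.000
Multiplying each by 2 gives whole numbers: C 8.00, H 3.00, O 2.00

C8H3O2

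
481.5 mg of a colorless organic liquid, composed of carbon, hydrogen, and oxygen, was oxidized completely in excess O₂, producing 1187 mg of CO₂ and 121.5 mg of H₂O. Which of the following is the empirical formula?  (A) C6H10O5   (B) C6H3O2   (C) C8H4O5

mol C = 1.187 g CO₂ ÷ 44.009 g/mol = 0.026972 mol
mol H = 2 × 0.1215 g H₂O ÷ 18.015 g/mol = 0.013489 mol
mass O = 0.4815 − (0.32396 + 0.013597) = 0.14395 g → mol O = 0.14395 ÷ 15.999 = 0.0089972 mol
Divide by the smallest (0.0089972 mol): C 2.998, H 1.499, O 1.000
Multiplying each by 2 gives whole numbers: C 6.00, H 3.00, O 2.00

(B) C6H3O2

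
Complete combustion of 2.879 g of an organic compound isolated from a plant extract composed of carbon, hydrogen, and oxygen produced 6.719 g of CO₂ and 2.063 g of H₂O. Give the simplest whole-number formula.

C6H9O2

mol C = 6.719 g CO₂ ÷ 44.009 g/mol = 0.15267 mol
mol H = 2 × 2.063 g H₂O ÷ 18.015 g/mol = 0.22903 mol
mass O = 2.879 − (1.8338 + 0.23086) = 0.81438 g → mol O = 0.81438 ÷ 15.999 = 0.050902 mol
Divide by the smallest (0.050902 mol): C 2.999, H 4.499, O 1.000
Multiplying each by 2 gives whole numbers: C 6.00, H 9.00, O 2.00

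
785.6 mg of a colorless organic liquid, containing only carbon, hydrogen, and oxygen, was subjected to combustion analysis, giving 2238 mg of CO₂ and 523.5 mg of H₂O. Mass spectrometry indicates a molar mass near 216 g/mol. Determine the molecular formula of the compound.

mol C = 2.238 g CO₂ ÷ 44.009 g/mol = 0.050853 mol
mol H = 2 × 0.5235 g H₂O ÷ 18.015 g/mol = 0.058118 mol
mass O = 0.7856 − (0.61080 + 0.058583) = 0.11622 g → mol O = 0.11622 ÷ 15.999 = 0.0072641 mol
Divide by the smallest (0.0072641 mol): C 7.001, H 8.001, O 1.000
Empirical formula: C7H8O
Empirical-formula mass = 108.14 g/mol; 216 ÷ 108.14 ≈ 2, so the molecular formula is C14H16O2.

C14H16O2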